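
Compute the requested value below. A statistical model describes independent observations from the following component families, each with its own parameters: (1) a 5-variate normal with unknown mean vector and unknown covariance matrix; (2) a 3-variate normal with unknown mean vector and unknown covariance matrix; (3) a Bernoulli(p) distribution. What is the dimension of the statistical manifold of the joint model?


The dimension of a statistical manifold equals the number of free
(independent) real parameters of the model. For a product of independent
blocks the parameter counts add.
- 5-variate normal: 5 (mean) + 5*6/2 = 15 (symmetric covariance) = 20.
- 3-variate normal: 3 (mean) + 3*4/2 = 6 (symmetric covariance) = 9.
- Bernoulli (p): 1.
Total = 20 + 9 + 1 = 30.
Dimension = 30

30


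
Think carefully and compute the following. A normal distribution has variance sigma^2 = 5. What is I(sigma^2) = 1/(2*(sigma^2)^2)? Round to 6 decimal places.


Fisher information for variance: I(sigma^2) = 1/(2*sigma^4).
sigma^2 = 5, so sigma^4 = 25.
I = 1/(2*25) = 1/50 = 0.020000

0.020000


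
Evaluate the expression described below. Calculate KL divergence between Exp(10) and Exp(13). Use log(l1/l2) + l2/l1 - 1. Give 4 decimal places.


KL divergence for exponential family:
KL = log(l1/l2) + l2/l1 - 1.
log(10/13) = -0.262364.
13/10 = 1.3.
KL = -0.262364 + 1.3 - 1 = 0.0376

0.0376


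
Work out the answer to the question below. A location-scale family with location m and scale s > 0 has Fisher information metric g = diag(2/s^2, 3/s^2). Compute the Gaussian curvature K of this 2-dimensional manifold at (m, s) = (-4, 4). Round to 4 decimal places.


The metric has the form g = (A dm^2 + B ds^2)/s^2 with A = 2, B = 3.
Substitute u = sqrt(A/B)*m: g = B*(du^2 + ds^2)/s^2, i.e. B times the
Poincare upper half-plane metric, which has constant Gaussian curvature -1.
Scaling a 2D metric by a constant c divides the Gaussian curvature by c,
so K = -1/B = -1/(3) = -0.3333 everywhere (the point (m, s) = (-4, 4) is irrelevant:
the curvature is constant).
The requested Gaussian curvature is K = -0.3333.

-0.3333


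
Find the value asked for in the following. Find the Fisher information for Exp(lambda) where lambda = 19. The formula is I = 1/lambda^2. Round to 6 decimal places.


Fisher information for exponential: I(lambda) = 1/lambda^2.
lambda = 19, lambda^2 = 361.
I = 1/361 = 0.002770

0.002770


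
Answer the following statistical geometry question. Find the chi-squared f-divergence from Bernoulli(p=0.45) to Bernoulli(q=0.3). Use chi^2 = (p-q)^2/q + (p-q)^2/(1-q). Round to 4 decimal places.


Chi-squared divergence between Bernoulli distributions:
chi^2 = (p-q)^2/q + (p-q)^2/(1-q).
p = 0.45, q = 0.3, p-q = 0.15.
(p-q)^2 = 0.0225.
term1 = 0.0225/0.3 = 0.075.
term2 = 0.0225/0.7 = 0.032143.
chi^2 = 0.075 + 0.032143 = 0.1071

0.1071


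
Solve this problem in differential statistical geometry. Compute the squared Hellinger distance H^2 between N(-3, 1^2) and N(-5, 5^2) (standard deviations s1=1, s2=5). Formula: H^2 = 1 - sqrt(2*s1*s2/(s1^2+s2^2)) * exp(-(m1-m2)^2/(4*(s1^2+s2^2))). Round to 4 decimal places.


Squared Hellinger distance for Gaussians:
H^2 = 1 - sqrt(2*s1*s2/(s1^2+s2^2)) * exp(-(m1-m2)^2/(4*(s1^2+s2^2))).
s1^2 = 1, s2^2 = 25, s1^2+s2^2 = 26.
sqrt(2*1*5/(26)) = 0.620174.
(m1-m2)^2 = (2)^2 = 4.
exp(-4/(4*26)) = exp(-0.038462) = 0.962269.
H^2 = 1 - 0.620174*0.962269 = 0.4032

0.4032


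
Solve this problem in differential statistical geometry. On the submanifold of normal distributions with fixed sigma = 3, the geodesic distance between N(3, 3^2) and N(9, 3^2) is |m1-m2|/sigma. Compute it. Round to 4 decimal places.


On the fixed-variance normal subfamily, geodesic distance = |m1-m2|/sigma.
|3 - 9| = 6.
sigma = 3.
d = 6/3 = 2.0000

2.0000


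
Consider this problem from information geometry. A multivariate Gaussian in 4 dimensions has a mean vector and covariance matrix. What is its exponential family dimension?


Exponential family dimension calculation:
For 4-dim MVN: mean has 4 params, covariance has 4*5/2 = 10 unique entries.
Total dim = 4 + 10 = 14.

14


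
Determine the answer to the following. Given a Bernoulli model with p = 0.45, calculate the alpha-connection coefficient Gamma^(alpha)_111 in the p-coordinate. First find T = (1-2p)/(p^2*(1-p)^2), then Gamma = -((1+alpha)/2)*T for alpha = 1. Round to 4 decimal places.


Skewness (Amari-Chentsov) tensor: T = (1-2p)/(p^2*(1-p)^2).
p = 0.45, 1-2p = 0.1, p^2 = 0.2025, (1-p)^2 = 0.3025.
T = 0.1/(0.2025 * 0.3025) = 1.632486.
In the p-coordinate, Gamma^(alpha) = Gamma^(0) - (alpha/2)*T with Gamma^(0) = (1/2)*g'(p) = -T/2,
so Gamma^(alpha) = -((1+alpha)/2)*T.
alpha = 1, -(1+alpha)/2 = -1.0.
Gamma = -1.0 * 1.632486 = -1.6325

-1.6325


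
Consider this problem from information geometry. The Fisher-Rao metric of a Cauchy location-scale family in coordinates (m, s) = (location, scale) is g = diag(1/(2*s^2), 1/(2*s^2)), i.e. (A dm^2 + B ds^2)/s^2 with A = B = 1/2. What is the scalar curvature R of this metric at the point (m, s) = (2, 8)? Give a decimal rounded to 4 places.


The metric has the form g = (A dm^2 + B ds^2)/s^2 with A = 1/2, B = 1/2.
Substitute u = sqrt(A/B)*m: g = B*(du^2 + ds^2)/s^2, i.e. B times the
Poincare upper half-plane metric, which has constant Gaussian curvature -1.
Scaling a 2D metric by a constant c divides the Gaussian curvature by c,
so K = -1/B = -1/(1/2) = -2.0000 everywhere (the point (m, s) = (2, 8) is irrelevant:
the curvature is constant).
Scalar curvature in dimension 2: R = 2K = -2/(1/2) = -4.0000.

-4.0000


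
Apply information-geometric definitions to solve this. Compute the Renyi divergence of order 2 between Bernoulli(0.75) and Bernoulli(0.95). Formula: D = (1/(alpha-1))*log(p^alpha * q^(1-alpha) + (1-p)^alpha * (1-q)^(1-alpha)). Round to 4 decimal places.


Renyi divergence of order alpha between Bernoulli distributions:
D = (1/(alpha-1))*log(p^alpha * q^(1-alpha) + (1-p)^alpha * (1-q)^(1-alpha)).
alpha = 2, p = 0.75, q = 0.95.
p^alpha * q^(1-alpha) = 0.75^2 * 0.95^-1 = 0.592105.
(1-p)^alpha * (1-q)^(1-alpha) = 0.25^2 * 0.05^-1 = 1.25.
sum = 0.592105 + 1.25 = 1.842105.
D = (1/1)*log(1.842105) = 0.6109

0.6109


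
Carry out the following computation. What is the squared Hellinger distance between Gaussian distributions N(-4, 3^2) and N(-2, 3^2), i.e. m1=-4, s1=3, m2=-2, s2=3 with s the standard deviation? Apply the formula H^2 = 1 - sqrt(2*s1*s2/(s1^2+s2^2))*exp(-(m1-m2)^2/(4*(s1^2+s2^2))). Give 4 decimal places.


Squared Hellinger distance for Gaussians:
H^2 = 1 - sqrt(2*s1*s2/(s1^2+s2^2)) * exp(-(m1-m2)^2/(4*(s1^2+s2^2))).
s1^2 = 9, s2^2 = 9, s1^2+s2^2 = 18.
sqrt(2*3*3/(18)) = 1.0.
(m1-m2)^2 = (-2)^2 = 4.
exp(-4/(4*18)) = exp(-0.055556) = 0.945959.
H^2 = 1 - 1.0*0.945959 = 0.0540

0.0540


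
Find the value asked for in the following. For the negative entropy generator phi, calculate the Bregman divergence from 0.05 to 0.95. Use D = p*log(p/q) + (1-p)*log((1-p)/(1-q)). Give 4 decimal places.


Bregman divergence with negative entropy generator:
D = p*log(p/q) + (1-p)*log((1-p)/(1-q)).
p = 0.05, q = 0.95.
p*log(p/q) = 0.05*log(0.05/0.95) = -0.147222.
(1-p)*log((1-p)/(1-q)) = 0.95*log(0.95/0.05) = 2.797217.
D = -0.147222 + 2.797217 = 2.6500

2.6500


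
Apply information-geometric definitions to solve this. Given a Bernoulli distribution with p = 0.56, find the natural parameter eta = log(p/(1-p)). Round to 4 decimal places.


Natural parameter for Bernoulli: eta = log(p/(1-p)).
p = 0.56, 1-p = 0.44.
p/(1-p) = 1.272727.
eta = log(1.272727) = 0.2412

0.2412


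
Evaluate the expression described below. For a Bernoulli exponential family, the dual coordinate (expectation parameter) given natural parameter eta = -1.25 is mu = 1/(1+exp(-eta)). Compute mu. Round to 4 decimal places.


Dual coordinate (expectation parameter) for Bernoulli:
mu = 1/(1+exp(-eta)).
eta = -1.25.
exp(-eta) = exp(1.25) = 3.490343.
mu = 1/(1+3.490343) = 0.2227

0.2227


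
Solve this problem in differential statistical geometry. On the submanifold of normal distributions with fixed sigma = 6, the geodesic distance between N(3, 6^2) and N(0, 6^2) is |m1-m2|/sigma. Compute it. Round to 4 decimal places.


On the fixed-variance normal subfamily, geodesic distance = |m1-m2|/sigma.
|3 - 0| = 3.
sigma = 6.
d = 3/6 = 0.5000

0.5000


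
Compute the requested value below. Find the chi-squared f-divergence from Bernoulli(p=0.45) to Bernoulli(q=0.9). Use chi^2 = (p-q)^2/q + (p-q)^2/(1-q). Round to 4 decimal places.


Chi-squared divergence between Bernoulli distributions:
chi^2 = (p-q)^2/q + (p-q)^2/(1-q).
p = 0.45, q = 0.9, p-q = -0.45.
(p-q)^2 = 0.2025.
term1 = 0.2025/0.9 = 0.225.
term2 = 0.2025/0.1 = 2.025.
chi^2 = 0.225 + 2.025 = 2.2500

2.2500


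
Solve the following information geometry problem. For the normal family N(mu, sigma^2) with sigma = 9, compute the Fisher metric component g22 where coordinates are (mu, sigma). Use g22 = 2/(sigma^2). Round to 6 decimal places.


For the 2-parameter normal family, the Fisher metric has:
  g11 = 1/sigma^2, g22 = 2/sigma^2.
sigma = 9, sigma^2 = 81.
g22 = 0.024691

0.024691


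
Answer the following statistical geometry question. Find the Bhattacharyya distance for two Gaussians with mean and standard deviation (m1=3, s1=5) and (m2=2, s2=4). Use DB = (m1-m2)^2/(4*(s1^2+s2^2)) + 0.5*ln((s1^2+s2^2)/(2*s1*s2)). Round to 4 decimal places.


Bhattacharyya distance between two Gaussians:
DB = (m1-m2)^2/(4*(s1^2+s2^2)) + (1/2)*ln((s1^2+s2^2)/(2*s1*s2)).
(m1-m2)^2 = (1)^2 = 1.
s1^2+s2^2 = 25 + 16 = 41.
term1 = 1/164 = 0.006098.
term2 = 0.5*ln(41/40.0) = 0.012346.
DB = 0.006098 + 0.012346 = 0.0184

0.0184


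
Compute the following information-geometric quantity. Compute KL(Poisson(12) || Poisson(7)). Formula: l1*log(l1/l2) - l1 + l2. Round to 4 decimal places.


KL divergence for Poisson:
KL = l1*log(l1/l2) - l1 + l2.
l1 = 12, l2 = 7.
log(12/7) = 0.538997.
l1*log(l1/l2) = 12 * 0.538997 = 6.467958.
KL = 6.467958 - 12 + 7 = 1.4680

1.4680


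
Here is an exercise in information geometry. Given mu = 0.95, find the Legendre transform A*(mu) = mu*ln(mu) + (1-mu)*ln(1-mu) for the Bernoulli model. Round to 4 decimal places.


Legendre transform for Bernoulli:
A*(mu) = mu*log(mu) + (1-mu)*log(1-mu).
mu = 0.95, 1-mu = 0.05.
mu*log(mu) = 0.95*log(0.95) = -0.048729.
(1-mu)*log(1-mu) = 0.05*log(0.05) = -0.149787.
A* = -0.048729 + -0.149787 = -0.1985

-0.1985


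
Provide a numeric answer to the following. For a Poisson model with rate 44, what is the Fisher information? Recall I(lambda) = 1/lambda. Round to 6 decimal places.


Fisher information for Poisson: I(lambda) = 1/lambda.
lambda = 44.
I(lambda) = 1/44 = 0.022727

0.022727


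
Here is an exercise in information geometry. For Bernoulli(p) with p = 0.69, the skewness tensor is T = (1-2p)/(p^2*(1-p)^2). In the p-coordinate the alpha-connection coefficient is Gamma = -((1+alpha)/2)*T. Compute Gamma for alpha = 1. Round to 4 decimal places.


Skewness (Amari-Chentsov) tensor: T = (1-2p)/(p^2*(1-p)^2).
p = 0.69, 1-2p = -0.38, p^2 = 0.4761, (1-p)^2 = 0.0961.
T = -0.38/(0.4761 * 0.0961) = -8.305428.
In the p-coordinate, Gamma^(alpha) = Gamma^(0) - (alpha/2)*T with Gamma^(0) = (1/2)*g'(p) = -T/2,
so Gamma^(alpha) = -((1+alpha)/2)*T.
alpha = 1, -(1+alpha)/2 = -1.0.
Gamma = -1.0 * -8.305428 = 8.3054

8.3054


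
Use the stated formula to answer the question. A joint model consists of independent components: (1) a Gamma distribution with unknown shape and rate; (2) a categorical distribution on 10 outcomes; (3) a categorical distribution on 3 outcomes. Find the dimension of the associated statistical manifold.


The dimension of a statistical manifold equals the number of free
(independent) real parameters of the model. For a product of independent
blocks the parameter counts add.
- Gamma (shape, rate): 2.
- categorical on 10 outcomes (probabilities sum to 1): 10-1 = 9.
- categorical on 3 outcomes (probabilities sum to 1): 3-1 = 2.
Total = 2 + 9 + 2 = 13.
Dimension = 13

13


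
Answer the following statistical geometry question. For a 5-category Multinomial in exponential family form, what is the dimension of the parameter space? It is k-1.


Exponential family dimension calculation:
For Multinomial with k=5 categories, dim = k-1 = 4.

4


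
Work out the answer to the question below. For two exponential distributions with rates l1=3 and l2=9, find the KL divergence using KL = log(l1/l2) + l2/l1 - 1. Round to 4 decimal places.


KL divergence for exponential family:
KL = log(l1/l2) + l2/l1 - 1.
log(3/9) = -1.098612.
9/3 = 3.0.
KL = -1.098612 + 3.0 - 1 = 0.9014

0.9014


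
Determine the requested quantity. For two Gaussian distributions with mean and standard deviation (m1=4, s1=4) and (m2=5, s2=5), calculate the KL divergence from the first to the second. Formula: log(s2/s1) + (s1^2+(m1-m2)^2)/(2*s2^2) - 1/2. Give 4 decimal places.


KL divergence between normal distributions:
KL = log(s2/s1) + (s1^2 + (m1-m2)^2)/(2*s2^2) - 1/2.
log(5/4) = 0.223144.
(4^2 + (4-5)^2)/(2*5^2) = (16 + 1)/50 = 0.34.
KL = 0.223144 + 0.34 - 0.5 = 0.0631

0.0631


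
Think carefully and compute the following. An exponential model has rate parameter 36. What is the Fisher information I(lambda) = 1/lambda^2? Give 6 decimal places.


Fisher information for exponential: I(lambda) = 1/lambda^2.
lambda = 36, lambda^2 = 1296.
I = 1/1296 = 0.000772

0.000772


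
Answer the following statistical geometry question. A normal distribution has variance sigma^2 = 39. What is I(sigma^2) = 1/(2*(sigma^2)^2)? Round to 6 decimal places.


Fisher information for variance: I(sigma^2) = 1/(2*sigma^4).
sigma^2 = 39, so sigma^4 = 1521.
I = 1/(2*1521) = 1/3042 = 0.000329

0.000329


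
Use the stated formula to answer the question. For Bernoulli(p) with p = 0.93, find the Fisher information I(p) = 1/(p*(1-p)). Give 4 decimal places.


For Bernoulli(p), Fisher information is I(p) = 1/(p*(1-p)).
p = 0.93, 1-p = 0.07.
p*(1-p) = 0.0651.
I(p) = 1/0.0651 = 15.3610

15.3610


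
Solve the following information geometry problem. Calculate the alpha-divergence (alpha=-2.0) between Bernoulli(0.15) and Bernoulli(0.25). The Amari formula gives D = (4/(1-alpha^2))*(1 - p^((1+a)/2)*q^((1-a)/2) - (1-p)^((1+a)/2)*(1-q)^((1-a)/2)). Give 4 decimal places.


Amari alpha-divergence:
D = (4/(1-alpha^2))*(1 - p^((1+a)/2)*q^((1-a)/2) - (1-p)^((1+a)/2)*(1-q)^((1-a)/2)).
alpha = -2.0, p = 0.15, q = 0.25.
e1 = (1+alpha)/2 = -0.5, e2 = (1-alpha)/2 = 1.5.
t1 = p^e1 * q^e2 = 0.15^-0.5 * 0.25^1.5 = 0.322749.
t2 = (1-p)^e1 * (1-q)^e2 = 0.85^-0.5 * 0.75^1.5 = 0.704502.
4/(1-alpha^2) = -1.333333.
D = -1.333333*(1 - 0.322749 - 0.704502) = 0.0363

0.0363


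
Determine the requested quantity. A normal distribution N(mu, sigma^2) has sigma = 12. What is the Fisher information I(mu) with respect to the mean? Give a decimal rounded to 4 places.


The Fisher information for the mean of a normal distribution is I(mu) = 1/sigma^2.
sigma = 12, so sigma^2 = 144.
I(mu) = 1/144 = 0.0069

0.0069


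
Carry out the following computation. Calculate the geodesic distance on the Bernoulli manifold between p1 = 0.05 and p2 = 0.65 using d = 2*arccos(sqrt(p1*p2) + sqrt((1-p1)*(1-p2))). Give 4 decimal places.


Geodesic distance on Bernoulli manifold:
d(p1,p2) = 2*arccos(sqrt(p1*p2) + sqrt((1-p1)*(1-p2))).
sqrt(p1*p2) = sqrt(0.05*0.65) = 0.180278.
sqrt((1-p1)*(1-p2)) = sqrt(0.95*0.35) = 0.576628.
arg = 0.180278 + 0.576628 = 0.756906.
d = 2*arccos(0.756906) = 1.4245

1.4245


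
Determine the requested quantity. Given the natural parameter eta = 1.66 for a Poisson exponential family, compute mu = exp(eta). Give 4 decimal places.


Expectation parameter for Poisson exponential family:
mu = exp(eta).
eta = 1.66.
mu = exp(1.66) = 5.2593

5.2593


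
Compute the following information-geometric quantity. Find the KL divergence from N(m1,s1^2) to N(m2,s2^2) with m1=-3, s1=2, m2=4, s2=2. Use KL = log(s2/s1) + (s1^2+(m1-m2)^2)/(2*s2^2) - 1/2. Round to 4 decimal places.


KL divergence between normal distributions:
KL = log(s2/s1) + (s1^2 + (m1-m2)^2)/(2*s2^2) - 1/2.
log(2/2) = 0.0.
(2^2 + (-3-4)^2)/(2*2^2) = (4 + 49)/8 = 6.625.
KL = 0.0 + 6.625 - 0.5 = 6.1250

6.1250


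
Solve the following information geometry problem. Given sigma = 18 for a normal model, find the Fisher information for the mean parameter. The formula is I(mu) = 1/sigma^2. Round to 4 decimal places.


The Fisher information for the mean of a normal distribution is I(mu) = 1/sigma^2.
sigma = 18, so sigma^2 = 324.
I(mu) = 1/324 = 0.0031

0.0031


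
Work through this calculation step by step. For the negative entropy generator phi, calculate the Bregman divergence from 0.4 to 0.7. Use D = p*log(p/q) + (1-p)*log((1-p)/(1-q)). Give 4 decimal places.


Bregman divergence with negative entropy generator:
D = p*log(p/q) + (1-p)*log((1-p)/(1-q)).
p = 0.4, q = 0.7.
p*log(p/q) = 0.4*log(0.4/0.7) = -0.223846.
(1-p)*log((1-p)/(1-q)) = 0.6*log(0.6/0.3) = 0.415888.
D = -0.223846 + 0.415888 = 0.1920

0.1920


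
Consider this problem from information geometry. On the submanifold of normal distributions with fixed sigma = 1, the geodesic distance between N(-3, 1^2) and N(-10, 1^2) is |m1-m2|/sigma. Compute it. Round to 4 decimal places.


On the fixed-variance normal subfamily, geodesic distance = |m1-m2|/sigma.
|-3 - -10| = 7.
sigma = 1.
d = 7/1 = 7.0000

7.0000


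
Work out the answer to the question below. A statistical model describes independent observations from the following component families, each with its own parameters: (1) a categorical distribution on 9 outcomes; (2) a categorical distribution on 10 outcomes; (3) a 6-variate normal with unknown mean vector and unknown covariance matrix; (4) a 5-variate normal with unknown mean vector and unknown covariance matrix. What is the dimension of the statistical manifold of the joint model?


The dimension of a statistical manifold equals the number of free
(independent) real parameters of the model. For a product of independent
blocks the parameter counts add.
- categorical on 9 outcomes (probabilities sum to 1): 9-1 = 8.
- categorical on 10 outcomes (probabilities sum to 1): 10-1 = 9.
- 6-variate normal: 6 (mean) + 6*7/2 = 21 (symmetric covariance) = 27.
- 5-variate normal: 5 (mean) + 5*6/2 = 15 (symmetric covariance) = 20.
Total = 8 + 9 + 27 + 20 = 64.
Dimension = 64

64


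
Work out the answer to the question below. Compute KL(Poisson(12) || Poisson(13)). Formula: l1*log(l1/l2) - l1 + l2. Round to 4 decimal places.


KL divergence for Poisson:
KL = l1*log(l1/l2) - l1 + l2.
l1 = 12, l2 = 13.
log(12/13) = -0.080043.
l1*log(l1/l2) = 12 * -0.080043 = -0.960512.
KL = -0.960512 - 12 + 13 = 0.0395

0.0395


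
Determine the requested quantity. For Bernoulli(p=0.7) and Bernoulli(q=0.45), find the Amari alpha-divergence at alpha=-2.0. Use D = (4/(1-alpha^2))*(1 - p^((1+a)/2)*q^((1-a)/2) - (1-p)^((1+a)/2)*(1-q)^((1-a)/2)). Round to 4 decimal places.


Amari alpha-divergence:
D = (4/(1-alpha^2))*(1 - p^((1+a)/2)*q^((1-a)/2) - (1-p)^((1+a)/2)*(1-q)^((1-a)/2)).
alpha = -2.0, p = 0.7, q = 0.45.
e1 = (1+alpha)/2 = -0.5, e2 = (1-alpha)/2 = 1.5.
t1 = p^e1 * q^e2 = 0.7^-0.5 * 0.45^1.5 = 0.360803.
t2 = (1-p)^e1 * (1-q)^e2 = 0.3^-0.5 * 0.55^1.5 = 0.744704.
4/(1-alpha^2) = -1.333333.
D = -1.333333*(1 - 0.360803 - 0.744704) = 0.1407

0.1407


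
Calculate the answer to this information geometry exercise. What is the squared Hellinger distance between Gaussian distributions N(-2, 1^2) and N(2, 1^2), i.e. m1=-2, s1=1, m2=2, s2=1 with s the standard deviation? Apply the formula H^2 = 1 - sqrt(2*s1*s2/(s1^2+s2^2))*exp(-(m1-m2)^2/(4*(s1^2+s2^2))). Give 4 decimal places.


Squared Hellinger distance for Gaussians:
H^2 = 1 - sqrt(2*s1*s2/(s1^2+s2^2)) * exp(-(m1-m2)^2/(4*(s1^2+s2^2))).
s1^2 = 1, s2^2 = 1, s1^2+s2^2 = 2.
sqrt(2*1*1/(2)) = 1.0.
(m1-m2)^2 = (-4)^2 = 16.
exp(-16/(4*2)) = exp(-2.0) = 0.135335.
H^2 = 1 - 1.0*0.135335 = 0.8647

0.8647


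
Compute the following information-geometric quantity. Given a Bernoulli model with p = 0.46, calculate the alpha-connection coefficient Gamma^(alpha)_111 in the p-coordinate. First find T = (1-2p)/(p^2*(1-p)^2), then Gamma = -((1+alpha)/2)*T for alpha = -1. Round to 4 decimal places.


Skewness (Amari-Chentsov) tensor: T = (1-2p)/(p^2*(1-p)^2).
p = 0.46, 1-2p = 0.08, p^2 = 0.2116, (1-p)^2 = 0.2916.
T = 0.08/(0.2116 * 0.2916) = 1.296543.
In the p-coordinate, Gamma^(alpha) = Gamma^(0) - (alpha/2)*T with Gamma^(0) = (1/2)*g'(p) = -T/2,
so Gamma^(alpha) = -((1+alpha)/2)*T.
alpha = -1, -(1+alpha)/2 = 0.0.
Gamma = 0.0 * 1.296543 = 0.0000

0.0000


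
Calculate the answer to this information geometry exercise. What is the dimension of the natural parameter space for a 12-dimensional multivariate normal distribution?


Exponential family dimension calculation:
For 12-dim MVN: mean has 12 params, covariance has 12*13/2 = 78 unique entries.
Total dim = 12 + 78 = 90.

90


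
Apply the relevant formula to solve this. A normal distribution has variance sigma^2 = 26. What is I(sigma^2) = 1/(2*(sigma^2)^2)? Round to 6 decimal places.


Fisher information for variance: I(sigma^2) = 1/(2*sigma^4).
sigma^2 = 26, so sigma^4 = 676.
I = 1/(2*676) = 1/1352 = 0.000740

0.000740


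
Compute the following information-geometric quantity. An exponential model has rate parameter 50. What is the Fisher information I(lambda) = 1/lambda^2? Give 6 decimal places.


Fisher information for exponential: I(lambda) = 1/lambda^2.
lambda = 50, lambda^2 = 2500.
I = 1/2500 = 0.000400

0.000400


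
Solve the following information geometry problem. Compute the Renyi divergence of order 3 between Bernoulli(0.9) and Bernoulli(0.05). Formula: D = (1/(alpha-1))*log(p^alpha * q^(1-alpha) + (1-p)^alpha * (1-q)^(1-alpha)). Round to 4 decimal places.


Renyi divergence of order alpha between Bernoulli distributions:
D = (1/(alpha-1))*log(p^alpha * q^(1-alpha) + (1-p)^alpha * (1-q)^(1-alpha)).
alpha = 3, p = 0.9, q = 0.05.
p^alpha * q^(1-alpha) = 0.9^3 * 0.05^-2 = 291.6.
(1-p)^alpha * (1-q)^(1-alpha) = 0.1^3 * 0.95^-2 = 0.001108.
sum = 291.6 + 0.001108 = 291.601108.
D = (1/2)*log(291.601108) = 2.8377

2.8377


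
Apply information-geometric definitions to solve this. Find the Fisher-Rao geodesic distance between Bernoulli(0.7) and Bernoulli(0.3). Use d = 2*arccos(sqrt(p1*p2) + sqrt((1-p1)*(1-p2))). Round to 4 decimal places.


Geodesic distance on Bernoulli manifold:
d(p1,p2) = 2*arccos(sqrt(p1*p2) + sqrt((1-p1)*(1-p2))).
sqrt(p1*p2) = sqrt(0.7*0.3) = 0.458258.
sqrt((1-p1)*(1-p2)) = sqrt(0.3*0.7) = 0.458258.
arg = 0.458258 + 0.458258 = 0.916515.
d = 2*arccos(0.916515) = 0.8230

0.8230


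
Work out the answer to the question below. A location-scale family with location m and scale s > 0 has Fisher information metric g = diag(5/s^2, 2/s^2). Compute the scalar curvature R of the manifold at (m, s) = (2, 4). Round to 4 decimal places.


The metric has the form g = (A dm^2 + B ds^2)/s^2 with A = 5, B = 2.
Substitute u = sqrt(A/B)*m: g = B*(du^2 + ds^2)/s^2, i.e. B times the
Poincare upper half-plane metric, which has constant Gaussian curvature -1.
Scaling a 2D metric by a constant c divides the Gaussian curvature by c,
so K = -1/B = -1/(2) = -0.5000 everywhere (the point (m, s) = (2, 4) is irrelevant:
the curvature is constant).
Scalar curvature in dimension 2: R = 2K = -2/(2) = -1.0000.

-1.0000


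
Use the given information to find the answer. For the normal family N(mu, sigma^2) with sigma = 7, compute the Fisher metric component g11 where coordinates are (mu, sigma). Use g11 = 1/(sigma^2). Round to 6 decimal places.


For the 2-parameter normal family, the Fisher metric has:
  g11 = 1/sigma^2, g22 = 2/sigma^2.
sigma = 7, sigma^2 = 49.
g11 = 0.020408

0.020408


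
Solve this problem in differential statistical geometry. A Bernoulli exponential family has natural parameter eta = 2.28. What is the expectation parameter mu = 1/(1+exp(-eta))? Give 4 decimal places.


Dual coordinate (expectation parameter) for Bernoulli:
mu = 1/(1+exp(-eta)).
eta = 2.28.
exp(-eta) = exp(-2.28) = 0.102284.
mu = 1/(1+0.102284) = 0.9072

0.9072


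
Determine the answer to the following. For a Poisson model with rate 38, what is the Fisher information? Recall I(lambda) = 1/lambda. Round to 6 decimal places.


Fisher information for Poisson: I(lambda) = 1/lambda.
lambda = 38.
I(lambda) = 1/38 = 0.026316

0.026316


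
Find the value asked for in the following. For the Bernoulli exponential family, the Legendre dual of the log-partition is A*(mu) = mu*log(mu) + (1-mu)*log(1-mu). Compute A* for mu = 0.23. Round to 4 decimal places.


Legendre transform for Bernoulli:
A*(mu) = mu*log(mu) + (1-mu)*log(1-mu).
mu = 0.23, 1-mu = 0.77.
mu*log(mu) = 0.23*log(0.23) = -0.338025.
(1-mu)*log(1-mu) = 0.77*log(0.77) = -0.201251.
A* = -0.338025 + -0.201251 = -0.5393

-0.5393


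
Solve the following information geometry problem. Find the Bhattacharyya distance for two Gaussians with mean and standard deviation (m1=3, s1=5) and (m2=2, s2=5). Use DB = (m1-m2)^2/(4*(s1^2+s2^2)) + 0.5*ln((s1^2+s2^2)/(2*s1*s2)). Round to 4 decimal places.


Bhattacharyya distance between two Gaussians:
DB = (m1-m2)^2/(4*(s1^2+s2^2)) + (1/2)*ln((s1^2+s2^2)/(2*s1*s2)).
(m1-m2)^2 = (1)^2 = 1.
s1^2+s2^2 = 25 + 25 = 50.
term1 = 1/200 = 0.005.
term2 = 0.5*ln(50/50.0) = 0.0.
DB = 0.005 + 0.0 = 0.0050

0.0050


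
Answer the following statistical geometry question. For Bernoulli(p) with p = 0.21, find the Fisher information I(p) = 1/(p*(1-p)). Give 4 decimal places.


For Bernoulli(p), Fisher information is I(p) = 1/(p*(1-p)).
p = 0.21, 1-p = 0.79.
p*(1-p) = 0.1659.
I(p) = 1/0.1659 = 6.0277

6.0277


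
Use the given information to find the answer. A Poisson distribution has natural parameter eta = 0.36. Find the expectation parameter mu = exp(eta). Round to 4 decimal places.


Expectation parameter for Poisson exponential family:
mu = exp(eta).
eta = 0.36.
mu = exp(0.36) = 1.4333

1.4333


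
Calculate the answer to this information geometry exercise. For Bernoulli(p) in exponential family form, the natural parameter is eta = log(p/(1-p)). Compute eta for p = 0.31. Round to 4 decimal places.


Natural parameter for Bernoulli: eta = log(p/(1-p)).
p = 0.31, 1-p = 0.69.
p/(1-p) = 0.449275.
eta = log(0.449275) = -0.8001

-0.8001


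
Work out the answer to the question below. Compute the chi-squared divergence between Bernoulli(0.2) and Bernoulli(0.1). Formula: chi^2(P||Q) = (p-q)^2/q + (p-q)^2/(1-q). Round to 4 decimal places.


Chi-squared divergence between Bernoulli distributions:
chi^2 = (p-q)^2/q + (p-q)^2/(1-q).
p = 0.2, q = 0.1, p-q = 0.1.
(p-q)^2 = 0.01.
term1 = 0.01/0.1 = 0.1.
term2 = 0.01/0.9 = 0.011111.
chi^2 = 0.1 + 0.011111 = 0.1111

0.1111


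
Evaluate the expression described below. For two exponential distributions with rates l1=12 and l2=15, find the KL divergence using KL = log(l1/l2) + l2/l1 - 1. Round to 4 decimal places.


KL divergence for exponential family:
KL = log(l1/l2) + l2/l1 - 1.
log(12/15) = -0.223144.
15/12 = 1.25.
KL = -0.223144 + 1.25 - 1 = 0.0269

0.0269


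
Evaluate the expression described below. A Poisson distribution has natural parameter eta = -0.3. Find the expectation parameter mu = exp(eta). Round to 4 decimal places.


Expectation parameter for Poisson exponential family:
mu = exp(eta).
eta = -0.3.
mu = exp(-0.3) = 0.7408

0.7408


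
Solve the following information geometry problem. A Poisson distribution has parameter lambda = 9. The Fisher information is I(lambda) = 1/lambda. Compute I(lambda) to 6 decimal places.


Fisher information for Poisson: I(lambda) = 1/lambda.
lambda = 9.
I(lambda) = 1/9 = 0.111111

0.111111


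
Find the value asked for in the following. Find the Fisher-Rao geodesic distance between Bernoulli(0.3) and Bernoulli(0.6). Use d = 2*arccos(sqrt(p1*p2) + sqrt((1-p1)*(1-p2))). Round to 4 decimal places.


Geodesic distance on Bernoulli manifold:
d(p1,p2) = 2*arccos(sqrt(p1*p2) + sqrt((1-p1)*(1-p2))).
sqrt(p1*p2) = sqrt(0.3*0.6) = 0.424264.
sqrt((1-p1)*(1-p2)) = sqrt(0.7*0.4) = 0.52915.
arg = 0.424264 + 0.52915 = 0.953414.
d = 2*arccos(0.953414) = 0.6129

0.6129


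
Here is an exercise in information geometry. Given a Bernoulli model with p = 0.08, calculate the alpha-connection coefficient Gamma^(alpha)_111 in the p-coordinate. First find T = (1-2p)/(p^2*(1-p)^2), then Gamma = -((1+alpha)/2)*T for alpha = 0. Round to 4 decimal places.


Skewness (Amari-Chentsov) tensor: T = (1-2p)/(p^2*(1-p)^2).
p = 0.08, 1-2p = 0.84, p^2 = 0.0064, (1-p)^2 = 0.8464.
T = 0.84/(0.0064 * 0.8464) = 155.068526.
In the p-coordinate, Gamma^(alpha) = Gamma^(0) - (alpha/2)*T with Gamma^(0) = (1/2)*g'(p) = -T/2,
so Gamma^(alpha) = -((1+alpha)/2)*T.
alpha = 0, -(1+alpha)/2 = -0.5.
Gamma = -0.5 * 155.068526 = -77.5343

-77.5343


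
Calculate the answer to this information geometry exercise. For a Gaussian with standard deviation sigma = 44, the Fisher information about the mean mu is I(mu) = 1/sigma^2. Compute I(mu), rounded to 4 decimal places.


The Fisher information for the mean of a normal distribution is I(mu) = 1/sigma^2.
sigma = 44, so sigma^2 = 1936.
I(mu) = 1/1936 = 0.0005

0.0005


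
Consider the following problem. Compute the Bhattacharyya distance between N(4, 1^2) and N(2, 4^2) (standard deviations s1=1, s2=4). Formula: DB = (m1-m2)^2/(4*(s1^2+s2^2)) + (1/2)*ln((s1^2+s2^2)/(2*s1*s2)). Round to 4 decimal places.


Bhattacharyya distance between two Gaussians:
DB = (m1-m2)^2/(4*(s1^2+s2^2)) + (1/2)*ln((s1^2+s2^2)/(2*s1*s2)).
(m1-m2)^2 = (2)^2 = 4.
s1^2+s2^2 = 1 + 16 = 17.
term1 = 4/68 = 0.058824.
term2 = 0.5*ln(17/8.0) = 0.376886.
DB = 0.058824 + 0.376886 = 0.4357

0.4357


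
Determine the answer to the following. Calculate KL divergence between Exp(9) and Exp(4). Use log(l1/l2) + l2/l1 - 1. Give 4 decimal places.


KL divergence for exponential family:
KL = log(l1/l2) + l2/l1 - 1.
log(9/4) = 0.81093.
4/9 = 0.444444.
KL = 0.81093 + 0.444444 - 1 = 0.2554

0.2554


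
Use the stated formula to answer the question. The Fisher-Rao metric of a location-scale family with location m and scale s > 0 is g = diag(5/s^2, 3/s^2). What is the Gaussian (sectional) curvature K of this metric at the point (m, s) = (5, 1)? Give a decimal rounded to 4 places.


The metric has the form g = (A dm^2 + B ds^2)/s^2 with A = 5, B = 3.
Substitute u = sqrt(A/B)*m: g = B*(du^2 + ds^2)/s^2, i.e. B times the
Poincare upper half-plane metric, which has constant Gaussian curvature -1.
Scaling a 2D metric by a constant c divides the Gaussian curvature by c,
so K = -1/B = -1/(3) = -0.3333 everywhere (the point (m, s) = (5, 1) is irrelevant:
the curvature is constant).
The requested Gaussian curvature is K = -0.3333.

-0.3333


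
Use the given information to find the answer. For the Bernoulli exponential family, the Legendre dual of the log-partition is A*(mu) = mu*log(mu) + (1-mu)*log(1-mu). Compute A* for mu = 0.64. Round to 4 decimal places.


Legendre transform for Bernoulli:
A*(mu) = mu*log(mu) + (1-mu)*log(1-mu).
mu = 0.64, 1-mu = 0.36.
mu*log(mu) = 0.64*log(0.64) = -0.285624.
(1-mu)*log(1-mu) = 0.36*log(0.36) = -0.367794.
A* = -0.285624 + -0.367794 = -0.6534

-0.6534


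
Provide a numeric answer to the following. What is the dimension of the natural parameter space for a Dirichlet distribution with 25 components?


Exponential family dimension calculation:
Dirichlet with 25 components has 25 natural parameters.

25


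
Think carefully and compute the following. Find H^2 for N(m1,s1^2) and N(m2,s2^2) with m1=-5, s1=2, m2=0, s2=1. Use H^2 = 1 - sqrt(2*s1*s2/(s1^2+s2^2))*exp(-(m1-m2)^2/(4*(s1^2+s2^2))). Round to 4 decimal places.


Squared Hellinger distance for Gaussians:
H^2 = 1 - sqrt(2*s1*s2/(s1^2+s2^2)) * exp(-(m1-m2)^2/(4*(s1^2+s2^2))).
s1^2 = 4, s2^2 = 1, s1^2+s2^2 = 5.
sqrt(2*2*1/(5)) = 0.894427.
(m1-m2)^2 = (-5)^2 = 25.
exp(-25/(4*5)) = exp(-1.25) = 0.286505.
H^2 = 1 - 0.894427*0.286505 = 0.7437

0.7437


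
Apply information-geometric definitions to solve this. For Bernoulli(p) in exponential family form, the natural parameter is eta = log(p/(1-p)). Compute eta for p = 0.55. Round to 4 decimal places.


Natural parameter for Bernoulli: eta = log(p/(1-p)).
p = 0.55, 1-p = 0.45.
p/(1-p) = 1.222222.
eta = log(1.222222) = 0.2007

0.2007


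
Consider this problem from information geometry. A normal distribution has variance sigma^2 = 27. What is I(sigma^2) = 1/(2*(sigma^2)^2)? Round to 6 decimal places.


Fisher information for variance: I(sigma^2) = 1/(2*sigma^4).
sigma^2 = 27, so sigma^4 = 729.
I = 1/(2*729) = 1/1458 = 0.000686

0.000686


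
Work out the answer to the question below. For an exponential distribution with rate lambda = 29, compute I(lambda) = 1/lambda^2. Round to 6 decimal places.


Fisher information for exponential: I(lambda) = 1/lambda^2.
lambda = 29, lambda^2 = 841.
I = 1/841 = 0.001189

0.001189


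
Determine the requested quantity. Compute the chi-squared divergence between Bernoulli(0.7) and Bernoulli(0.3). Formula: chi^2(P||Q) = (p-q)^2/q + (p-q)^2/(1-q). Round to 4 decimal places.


Chi-squared divergence between Bernoulli distributions:
chi^2 = (p-q)^2/q + (p-q)^2/(1-q).
p = 0.7, q = 0.3, p-q = 0.4.
(p-q)^2 = 0.16.
term1 = 0.16/0.3 = 0.533333.
term2 = 0.16/0.7 = 0.228571.
chi^2 = 0.533333 + 0.228571 = 0.7619

0.7619


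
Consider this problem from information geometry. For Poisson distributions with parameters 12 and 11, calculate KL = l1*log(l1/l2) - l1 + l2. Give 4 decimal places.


KL divergence for Poisson:
KL = l1*log(l1/l2) - l1 + l2.
l1 = 12, l2 = 11.
log(12/11) = 0.087011.
l1*log(l1/l2) = 12 * 0.087011 = 1.044137.
KL = 1.044137 - 12 + 11 = 0.0441

0.0441


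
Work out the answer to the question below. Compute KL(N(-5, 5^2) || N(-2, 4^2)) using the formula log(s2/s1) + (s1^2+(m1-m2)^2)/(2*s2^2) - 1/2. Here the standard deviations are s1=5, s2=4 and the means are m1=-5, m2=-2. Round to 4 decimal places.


KL divergence between normal distributions:
KL = log(s2/s1) + (s1^2 + (m1-m2)^2)/(2*s2^2) - 1/2.
log(4/5) = -0.223144.
(5^2 + (-5--2)^2)/(2*4^2) = (25 + 9)/32 = 1.0625.
KL = -0.223144 + 1.0625 - 0.5 = 0.3394

0.3394


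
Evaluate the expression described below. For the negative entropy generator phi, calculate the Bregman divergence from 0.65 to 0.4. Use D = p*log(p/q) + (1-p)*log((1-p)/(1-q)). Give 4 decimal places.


Bregman divergence with negative entropy generator:
D = p*log(p/q) + (1-p)*log((1-p)/(1-q)).
p = 0.65, q = 0.4.
p*log(p/q) = 0.65*log(0.65/0.4) = 0.31558.
(1-p)*log((1-p)/(1-q)) = 0.35*log(0.35/0.6) = -0.188649.
D = 0.31558 + -0.188649 = 0.1269

0.1269


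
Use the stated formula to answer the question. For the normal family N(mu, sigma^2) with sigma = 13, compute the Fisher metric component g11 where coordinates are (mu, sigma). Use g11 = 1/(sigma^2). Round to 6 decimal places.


For the 2-parameter normal family, the Fisher metric has:
  g11 = 1/sigma^2, g22 = 2/sigma^2.
sigma = 13, sigma^2 = 169.
g11 = 0.005917

0.005917


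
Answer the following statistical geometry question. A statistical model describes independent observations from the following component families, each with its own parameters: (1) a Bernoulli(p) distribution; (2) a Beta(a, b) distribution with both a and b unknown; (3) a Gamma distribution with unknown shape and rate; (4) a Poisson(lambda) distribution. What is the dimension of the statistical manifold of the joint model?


The dimension of a statistical manifold equals the number of free
(independent) real parameters of the model. For a product of independent
blocks the parameter counts add.
- Bernoulli (p): 1.
- Beta (a, b): 2.
- Gamma (shape, rate): 2.
- Poisson (lambda): 1.
Total = 1 + 2 + 2 + 1 = 6.
Dimension = 6

6


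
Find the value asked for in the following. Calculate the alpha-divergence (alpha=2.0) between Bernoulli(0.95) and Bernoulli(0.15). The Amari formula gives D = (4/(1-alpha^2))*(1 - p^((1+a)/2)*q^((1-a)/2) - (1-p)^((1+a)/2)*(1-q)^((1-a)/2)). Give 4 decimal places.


Amari alpha-divergence:
D = (4/(1-alpha^2))*(1 - p^((1+a)/2)*q^((1-a)/2) - (1-p)^((1+a)/2)*(1-q)^((1-a)/2)).
alpha = 2.0, p = 0.95, q = 0.15.
e1 = (1+alpha)/2 = 1.5, e2 = (1-alpha)/2 = -0.5.
t1 = p^e1 * q^e2 = 0.95^1.5 * 0.15^-0.5 = 2.390781.
t2 = (1-p)^e1 * (1-q)^e2 = 0.05^1.5 * 0.85^-0.5 = 0.012127.
4/(1-alpha^2) = -1.333333.
D = -1.333333*(1 - 2.390781 - 0.012127) = 1.8705

1.8705


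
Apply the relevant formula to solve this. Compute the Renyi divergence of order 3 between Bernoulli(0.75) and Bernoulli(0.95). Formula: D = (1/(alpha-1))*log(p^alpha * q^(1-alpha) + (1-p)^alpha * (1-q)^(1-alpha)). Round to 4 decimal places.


Renyi divergence of order alpha between Bernoulli distributions:
D = (1/(alpha-1))*log(p^alpha * q^(1-alpha) + (1-p)^alpha * (1-q)^(1-alpha)).
alpha = 3, p = 0.75, q = 0.95.
p^alpha * q^(1-alpha) = 0.75^3 * 0.95^-2 = 0.467452.
(1-p)^alpha * (1-q)^(1-alpha) = 0.25^3 * 0.05^-2 = 6.25.
sum = 0.467452 + 6.25 = 6.717452.
D = (1/2)*log(6.717452) = 0.9524

0.9524


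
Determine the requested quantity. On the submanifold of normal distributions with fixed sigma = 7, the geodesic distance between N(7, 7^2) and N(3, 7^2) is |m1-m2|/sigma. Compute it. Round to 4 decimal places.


On the fixed-variance normal subfamily, geodesic distance = |m1-m2|/sigma.
|7 - 3| = 4.
sigma = 7.
d = 4/7 = 0.5714

0.5714


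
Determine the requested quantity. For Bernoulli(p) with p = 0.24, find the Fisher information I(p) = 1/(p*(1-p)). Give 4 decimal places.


For Bernoulli(p), Fisher information is I(p) = 1/(p*(1-p)).
p = 0.24, 1-p = 0.76.
p*(1-p) = 0.1824.
I(p) = 1/0.1824 = 5.4825

5.4825


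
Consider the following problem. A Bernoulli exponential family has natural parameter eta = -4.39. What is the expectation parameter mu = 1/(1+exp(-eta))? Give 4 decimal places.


Dual coordinate (expectation parameter) for Bernoulli:
mu = 1/(1+exp(-eta)).
eta = -4.39.
exp(-eta) = exp(4.39) = 80.640419.
mu = 1/(1+80.640419) = 0.0122

0.0122


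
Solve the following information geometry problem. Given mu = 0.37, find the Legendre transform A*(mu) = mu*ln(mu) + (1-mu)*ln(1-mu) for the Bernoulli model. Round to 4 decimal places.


Legendre transform for Bernoulli:
A*(mu) = mu*log(mu) + (1-mu)*log(1-mu).
mu = 0.37, 1-mu = 0.63.
mu*log(mu) = 0.37*log(0.37) = -0.367873.
(1-mu)*log(1-mu) = 0.63*log(0.63) = -0.291082.
A* = -0.367873 + -0.291082 = -0.6590

-0.6590


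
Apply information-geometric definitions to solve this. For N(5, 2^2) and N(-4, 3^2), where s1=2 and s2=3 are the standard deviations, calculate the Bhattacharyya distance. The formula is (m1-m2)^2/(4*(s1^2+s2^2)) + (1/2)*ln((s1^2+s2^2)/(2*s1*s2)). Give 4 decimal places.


Bhattacharyya distance between two Gaussians:
DB = (m1-m2)^2/(4*(s1^2+s2^2)) + (1/2)*ln((s1^2+s2^2)/(2*s1*s2)).
(m1-m2)^2 = (9)^2 = 81.
s1^2+s2^2 = 4 + 9 = 13.
term1 = 81/52 = 1.557692.
term2 = 0.5*ln(13/12.0) = 0.040021.
DB = 1.557692 + 0.040021 = 1.5977

1.5977


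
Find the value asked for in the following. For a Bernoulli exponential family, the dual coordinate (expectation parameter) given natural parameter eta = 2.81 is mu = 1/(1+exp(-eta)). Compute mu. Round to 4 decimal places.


Dual coordinate (expectation parameter) for Bernoulli:
mu = 1/(1+exp(-eta)).
eta = 2.81.
exp(-eta) = exp(-2.81) = 0.060205.
mu = 1/(1+0.060205) = 0.9432

0.9432


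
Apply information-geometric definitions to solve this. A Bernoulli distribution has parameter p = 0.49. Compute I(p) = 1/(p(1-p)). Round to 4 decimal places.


For Bernoulli(p), Fisher information is I(p) = 1/(p*(1-p)).
p = 0.49, 1-p = 0.51.
p*(1-p) = 0.2499.
I(p) = 1/0.2499 = 4.0016

4.0016


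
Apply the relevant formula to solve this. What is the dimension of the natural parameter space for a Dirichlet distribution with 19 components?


Exponential family dimension calculation:
Dirichlet with 19 components has 19 natural parameters.

19


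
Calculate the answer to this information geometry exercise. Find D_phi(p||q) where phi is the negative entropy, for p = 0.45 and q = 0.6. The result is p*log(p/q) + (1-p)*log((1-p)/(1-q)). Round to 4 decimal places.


Bregman divergence with negative entropy generator:
D = p*log(p/q) + (1-p)*log((1-p)/(1-q)).
p = 0.45, q = 0.6.
p*log(p/q) = 0.45*log(0.45/0.6) = -0.129457.
(1-p)*log((1-p)/(1-q)) = 0.55*log(0.55/0.4) = 0.17515.
D = -0.129457 + 0.17515 = 0.0457

0.0457
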